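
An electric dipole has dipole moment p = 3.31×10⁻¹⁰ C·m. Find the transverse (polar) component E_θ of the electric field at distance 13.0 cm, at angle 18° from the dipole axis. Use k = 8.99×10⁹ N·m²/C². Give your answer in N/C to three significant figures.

E_θ ≈ 419 N/C

For a dipole, E_θ = (kp sinθ)/r³.
kp/r³ = (8.99×10⁹)(3.31×10⁻¹⁰)/(0.130)³ = 1354 N/C.
E_θ = 1354·sin18° = 418.5 N/C.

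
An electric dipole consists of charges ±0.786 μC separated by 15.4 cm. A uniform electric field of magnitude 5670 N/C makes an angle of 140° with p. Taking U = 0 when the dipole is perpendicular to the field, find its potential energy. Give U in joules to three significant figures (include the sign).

U ≈ 5.26×10⁻⁴ J

Dipole moment p = qd = (7.86×10⁻⁷ C)(0.154 m) = 1.21×10⁻⁷ C·m.
U = −p·E = −pE cosθ.
U = −(1.21×10⁻⁷)(5670)·cos140° = 5.256×10⁻⁴ J.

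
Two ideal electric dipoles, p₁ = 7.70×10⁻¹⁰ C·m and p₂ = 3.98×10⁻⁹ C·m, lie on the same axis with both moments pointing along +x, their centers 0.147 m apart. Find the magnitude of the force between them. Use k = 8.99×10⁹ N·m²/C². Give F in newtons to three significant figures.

On-axis field of dipole 1 at distance r: E = 2kp₁/r³. Force on dipole 2 is F = p₂·dE/dr (gradient along axis).
dE/dr = −6kp₁/r⁴, so |F| = 6kp₁p₂/r⁴ (attractive for aligned moments).
F = 6(8.99×10⁹)(7.70×10⁻¹⁰)(3.98×10⁻⁹)/(0.147)⁴ = 3.540×10⁻⁴ N.

F ≈ 3.54×10⁻⁴ N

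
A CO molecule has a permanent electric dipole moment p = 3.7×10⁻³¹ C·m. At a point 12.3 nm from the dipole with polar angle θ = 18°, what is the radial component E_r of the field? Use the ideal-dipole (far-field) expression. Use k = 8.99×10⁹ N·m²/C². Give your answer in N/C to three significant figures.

For a dipole, E_r = (2kp cosθ)/r³.
kp/r³ = (8.99×10⁹)(3.70×10⁻³¹)/(1.23×10⁻⁸)³ = 1788 N/C.
E_r = 2·1788·cos18° = 3400 N/C.

E_r ≈ 3400 N/C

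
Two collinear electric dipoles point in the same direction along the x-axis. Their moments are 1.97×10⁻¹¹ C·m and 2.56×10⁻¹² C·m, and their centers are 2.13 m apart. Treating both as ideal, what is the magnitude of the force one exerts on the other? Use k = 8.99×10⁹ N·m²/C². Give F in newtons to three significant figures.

F ≈ 1.32×10⁻¹³ N

On-axis field of dipole 1 at distance r: E = 2kp₁/r³. Force on dipole 2 is F = p₂·dE/dr (gradient along axis).
dE/dr = −6kp₁/r⁴, so |F| = 6kp₁p₂/r⁴ (attractive for aligned moments).
F = 6(8.99×10⁹)(1.97×10⁻¹¹)(2.56×10⁻¹²)/(2.13)⁴ = 1.322×10⁻¹³ N.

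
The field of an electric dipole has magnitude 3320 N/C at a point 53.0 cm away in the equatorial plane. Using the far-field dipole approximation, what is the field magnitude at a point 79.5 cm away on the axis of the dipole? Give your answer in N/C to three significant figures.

Dipole fields scale as 1/r³ in the far field.
The axial field is twice the equatorial field at the same r, so the geometry factor is 2/1.
E₂ = E₁ · (2/1) · (r₁/r₂)³ = 3320 · 2 · (53.0/79.5)³.
(r₁/r₂)³ = (0.6667)³ = 0.2963.
E₂ ≈ 1967 N/C.

E ≈ 1970 N/C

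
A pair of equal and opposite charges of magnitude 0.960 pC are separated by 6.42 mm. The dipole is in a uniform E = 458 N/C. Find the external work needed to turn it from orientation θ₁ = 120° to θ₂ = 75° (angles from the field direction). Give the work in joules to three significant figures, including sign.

W ≈ -2.14×10⁻¹² J

Dipole moment p = qd = (9.60×10⁻¹³ C)(0.00642 m) = 6.163×10⁻¹⁵ C·m.
W_ext = ΔU = U(θ₂) − U(θ₁) = −pE cosθ₂ − (−pE cosθ₁) = pE(cosθ₁ − cosθ₂).
W = (6.163×10⁻¹⁵)(458)·(cos120° − cos75°) = (2.823×10⁻¹²)·(-0.7588) = -2.142×10⁻¹² J.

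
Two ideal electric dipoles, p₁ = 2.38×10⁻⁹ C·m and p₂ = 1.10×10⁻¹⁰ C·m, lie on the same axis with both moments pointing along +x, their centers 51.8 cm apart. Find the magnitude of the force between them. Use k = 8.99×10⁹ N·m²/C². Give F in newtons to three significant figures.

On-axis field of dipole 1 at distance r: E = 2kp₁/r³. Force on dipole 2 is F = p₂·dE/dr (gradient along axis).
dE/dr = −6kp₁/r⁴, so |F| = 6kp₁p₂/r⁴ (attractive for aligned moments).
F = 6(8.99×10⁹)(2.38×10⁻⁹)(1.10×10⁻¹⁰)/(0.518)⁴ = 1.961×10⁻⁷ N.

F ≈ 1.96×10⁻⁷ N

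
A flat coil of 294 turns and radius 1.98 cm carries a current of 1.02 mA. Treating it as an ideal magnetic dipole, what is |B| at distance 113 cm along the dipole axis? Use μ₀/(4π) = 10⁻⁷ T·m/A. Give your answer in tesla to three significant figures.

m = NIA = NIπa² = 294·(0.00102)·π·(0.0198)² = 3.693×10⁻⁴ A·m².
On axis B = (μ₀/4π)·2m/r³.
B = 2·(10⁻⁷)·(3.693×10⁻⁴) / (1.13)³ = 5.119×10⁻¹¹ T.

B ≈ 5.12×10⁻¹¹ T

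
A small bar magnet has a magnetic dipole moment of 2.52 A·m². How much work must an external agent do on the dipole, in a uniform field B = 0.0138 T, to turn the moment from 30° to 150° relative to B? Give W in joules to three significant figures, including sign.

W ≈ 0.0602 J

W_ext = ΔU = −mB cosθ₂ + mB cosθ₁ = mB(cosθ₁ − cosθ₂).
W = (2.52)(0.0138)·(cos30° − cos150°) = (0.03478)·(+1.7321) = 0.06023 J.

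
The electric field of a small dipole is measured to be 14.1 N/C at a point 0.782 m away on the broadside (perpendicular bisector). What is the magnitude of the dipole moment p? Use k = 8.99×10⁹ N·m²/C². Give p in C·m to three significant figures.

In the equatorial plane E = kp/r³, so p = Er³/(k).
p = (14.1)·(0.782)³ / (8.99×10⁹) = 7.500×10⁻¹⁰ C·m.

p ≈ 7.50×10⁻¹⁰ C·m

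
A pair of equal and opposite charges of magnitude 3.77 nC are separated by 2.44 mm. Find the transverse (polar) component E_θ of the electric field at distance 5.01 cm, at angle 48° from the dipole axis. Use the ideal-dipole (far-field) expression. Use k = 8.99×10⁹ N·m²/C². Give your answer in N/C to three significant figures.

E_θ ≈ 489 N/C

Dipole moment p = qd = (3.77×10⁻⁹ C)(0.00244 m) = 9.199×10⁻¹² C·m.
For a dipole, E_θ = (kp sinθ)/r³.
kp/r³ = (8.99×10⁹)(9.199×10⁻¹²)/(0.0501)³ = 657.6 N/C.
E_θ = 657.6·sin48° = 488.7 N/C.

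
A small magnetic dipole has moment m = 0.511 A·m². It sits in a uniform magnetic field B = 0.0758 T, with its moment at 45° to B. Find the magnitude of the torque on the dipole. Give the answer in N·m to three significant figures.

Torque on a magnetic dipole: τ = mB sinθ.
τ = (0.511)(0.0758)·sin45° = 0.02739 N·m.

τ ≈ 0.0274 N·m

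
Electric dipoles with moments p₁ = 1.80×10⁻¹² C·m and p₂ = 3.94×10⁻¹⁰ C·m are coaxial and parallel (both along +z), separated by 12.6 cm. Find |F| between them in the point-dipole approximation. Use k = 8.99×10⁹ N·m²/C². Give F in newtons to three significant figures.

F ≈ 1.52×10⁻⁷ N

On-axis field of dipole 1 at distance r: E = 2kp₁/r³. Force on dipole 2 is F = p₂·dE/dr (gradient along axis).
dE/dr = −6kp₁/r⁴, so |F| = 6kp₁p₂/r⁴ (attractive for aligned moments).
F = 6(8.99×10⁹)(1.80×10⁻¹²)(3.94×10⁻¹⁰)/(0.126)⁴ = 1.518×10⁻⁷ N.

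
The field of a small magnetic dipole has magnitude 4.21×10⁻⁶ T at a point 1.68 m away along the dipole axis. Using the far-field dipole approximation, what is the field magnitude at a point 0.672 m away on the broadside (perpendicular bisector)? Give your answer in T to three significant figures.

B ≈ 3.29×10⁻⁵ T

Dipole fields scale as 1/r³ in the far field.
The axial field is twice the equatorial field at the same r, so the geometry factor is 1/2.
B₂ = B₁ · (1/2) · (r₁/r₂)³ = 4.21×10⁻⁶ · 0.5 · (1.68/0.672)³.
(r₁/r₂)³ = (2.5)³ = 15.62.
B₂ ≈ 3.289×10⁻⁵ T.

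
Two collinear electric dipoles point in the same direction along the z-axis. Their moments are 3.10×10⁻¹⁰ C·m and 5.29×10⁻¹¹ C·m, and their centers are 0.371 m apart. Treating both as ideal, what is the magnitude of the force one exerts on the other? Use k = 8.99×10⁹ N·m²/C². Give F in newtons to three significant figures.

F ≈ 4.67×10⁻⁸ N

On-axis field of dipole 1 at distance r: E = 2kp₁/r³. Force on dipole 2 is F = p₂·dE/dr (gradient along axis).
dE/dr = −6kp₁/r⁴, so |F| = 6kp₁p₂/r⁴ (attractive for aligned moments).
F = 6(8.99×10⁹)(3.10×10⁻¹⁰)(5.29×10⁻¹¹)/(0.371)⁴ = 4.669×10⁻⁸ N.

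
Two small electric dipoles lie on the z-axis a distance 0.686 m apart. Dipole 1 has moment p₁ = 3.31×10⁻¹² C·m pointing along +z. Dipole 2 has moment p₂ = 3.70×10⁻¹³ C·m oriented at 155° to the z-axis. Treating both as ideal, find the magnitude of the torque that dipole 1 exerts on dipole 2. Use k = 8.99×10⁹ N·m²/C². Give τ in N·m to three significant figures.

τ ≈ 2.88×10⁻¹⁴ N·m

The second dipole sits on the axis of the first, so the field there is axial: E₁ = 2kp₁/r³ along +z.
E₁ = 2(8.99×10⁹)(3.31×10⁻¹²)/(0.686)³ = 0.1844 N/C.
Torque on the second dipole: τ = p₂ E₁ sinθ.
τ = (3.70×10⁻¹³)(0.1844)·sin155° = 2.883×10⁻¹⁴ N·m.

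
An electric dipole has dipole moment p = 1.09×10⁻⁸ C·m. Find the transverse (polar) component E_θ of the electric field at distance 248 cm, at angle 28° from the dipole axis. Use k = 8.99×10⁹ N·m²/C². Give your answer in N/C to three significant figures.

E_θ ≈ 3.02 N/C

For a dipole, E_θ = (kp sinθ)/r³.
kp/r³ = (8.99×10⁹)(1.09×10⁻⁸)/(2.48)³ = 6.424 N/C.
E_θ = 6.424·sin28° = 3.016 N/C.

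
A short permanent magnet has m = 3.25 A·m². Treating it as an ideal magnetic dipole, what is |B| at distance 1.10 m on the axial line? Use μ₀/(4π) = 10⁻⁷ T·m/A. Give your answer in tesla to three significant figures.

B ≈ 4.88×10⁻⁷ T

On axis B = (μ₀/4π)·2m/r³.
B = 2·(10⁻⁷)·(3.25) / (1.10)³ = 4.884×10⁻⁷ T.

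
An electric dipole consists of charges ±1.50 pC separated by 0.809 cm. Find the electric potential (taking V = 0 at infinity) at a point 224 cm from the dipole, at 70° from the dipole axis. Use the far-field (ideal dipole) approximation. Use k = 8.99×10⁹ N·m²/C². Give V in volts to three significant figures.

Dipole moment p = qd = (1.50×10⁻¹² C)(0.00809 m) = 1.214×10⁻¹⁴ C·m.
The dipole potential is V = kp cosθ / r².
V = (8.99×10⁹)(1.214×10⁻¹⁴)·cos70° / (2.24)² = 7.439×10⁻⁶ V.

V ≈ 7.44×10⁻⁶ V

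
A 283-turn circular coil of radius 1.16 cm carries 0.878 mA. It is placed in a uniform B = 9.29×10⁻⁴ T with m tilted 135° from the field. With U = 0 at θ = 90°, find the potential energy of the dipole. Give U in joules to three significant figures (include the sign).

m = NIA = NIπa² = 283·(8.78×10⁻⁴)·π·(0.0116)² = 1.05×10⁻⁴ A·m².
U = −m·B = −mB cosθ.
U = −(1.05×10⁻⁴)(9.29×10⁻⁴)·cos135° = 6.897×10⁻⁸ J.

U ≈ 6.90×10⁻⁸ J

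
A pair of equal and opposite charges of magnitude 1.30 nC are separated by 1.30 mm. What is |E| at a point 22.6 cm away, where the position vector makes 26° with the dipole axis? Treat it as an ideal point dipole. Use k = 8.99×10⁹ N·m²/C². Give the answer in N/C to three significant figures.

Dipole moment p = qd = (1.30×10⁻⁹ C)(0.00130 m) = 1.69×10⁻¹² C·m.
At angle θ the dipole field magnitude is E = (kp/r³)·√(1 + 3cos²θ).
kp/r³ = (8.99×10⁹)(1.69×10⁻¹²) / (0.226)³ = 1.316 N/C.
√(1 + 3cos²26°) = √(1 + 3·0.8078) = √3.4235 ≈ 1.8503.
E ≈ 1.316 × 1.850 = 2.435 N/C.

E ≈ 2.44 N/C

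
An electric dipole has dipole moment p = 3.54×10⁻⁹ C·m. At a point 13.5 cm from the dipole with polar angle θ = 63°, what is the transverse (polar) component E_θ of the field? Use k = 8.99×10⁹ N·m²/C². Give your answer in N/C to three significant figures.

E_θ ≈ 1.15×10⁴ N/C

For a dipole, E_θ = (kp sinθ)/r³.
kp/r³ = (8.99×10⁹)(3.54×10⁻⁹)/(0.135)³ = 1.293×10⁴ N/C.
E_θ = 1.293×10⁴·sin63° = 1.153×10⁴ N/C.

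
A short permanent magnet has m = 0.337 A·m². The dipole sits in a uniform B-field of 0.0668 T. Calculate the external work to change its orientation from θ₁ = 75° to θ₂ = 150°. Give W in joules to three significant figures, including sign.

W_ext = ΔU = −mB cosθ₂ + mB cosθ₁ = mB(cosθ₁ − cosθ₂).
W = (0.337)(0.0668)·(cos75° − cos150°) = (0.02251)·(+1.1248) = 0.02532 J.

W ≈ 0.0253 J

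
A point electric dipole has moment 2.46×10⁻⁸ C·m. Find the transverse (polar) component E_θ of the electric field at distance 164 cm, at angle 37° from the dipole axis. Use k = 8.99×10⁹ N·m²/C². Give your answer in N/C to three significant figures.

E_θ ≈ 30.2 N/C

For a dipole, E_θ = (kp sinθ)/r³.
kp/r³ = (8.99×10⁹)(2.46×10⁻⁸)/(1.64)³ = 50.14 N/C.
E_θ = 50.14·sin37° = 30.17 N/C.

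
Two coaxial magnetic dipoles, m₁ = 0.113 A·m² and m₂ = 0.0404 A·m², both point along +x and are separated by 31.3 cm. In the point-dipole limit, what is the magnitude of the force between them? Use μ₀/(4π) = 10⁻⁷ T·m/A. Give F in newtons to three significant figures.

On-axis B of dipole 1: B = (μ₀/4π)·2m₁/r³. Force on dipole 2: F = m₂·dB/dr.
dB/dr = −(μ₀/4π)·6m₁/r⁴, so |F| = (μ₀/4π)·6m₁m₂/r⁴.
F = 6(10⁻⁷)(0.113)(0.0404)/(0.313)⁴ = 2.854×10⁻⁷ N.

F ≈ 2.85×10⁻⁷ N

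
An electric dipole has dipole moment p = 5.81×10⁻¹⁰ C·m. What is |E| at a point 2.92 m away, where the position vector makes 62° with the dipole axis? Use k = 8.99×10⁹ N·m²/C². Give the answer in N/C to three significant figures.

At angle θ the dipole field magnitude is E = (kp/r³)·√(1 + 3cos²θ).
kp/r³ = (8.99×10⁹)(5.81×10⁻¹⁰) / (2.92)³ = 0.2098 N/C.
√(1 + 3cos²62°) = √(1 + 3·0.2204) = √1.6612 ≈ 1.2889.
E ≈ 0.2098 × 1.289 = 0.2704 N/C.

E ≈ 0.270 N/C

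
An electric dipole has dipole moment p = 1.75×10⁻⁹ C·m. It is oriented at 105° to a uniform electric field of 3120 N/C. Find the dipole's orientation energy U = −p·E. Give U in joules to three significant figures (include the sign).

U ≈ 1.41×10⁻⁶ J

U = −p·E = −pE cosθ.
U = −(1.75×10⁻⁹)(3120)·cos105° = 1.413×10⁻⁶ J.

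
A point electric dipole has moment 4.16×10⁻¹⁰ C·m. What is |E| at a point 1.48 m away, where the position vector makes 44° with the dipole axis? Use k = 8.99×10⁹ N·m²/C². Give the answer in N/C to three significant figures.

At angle θ the dipole field magnitude is E = (kp/r³)·√(1 + 3cos²θ).
kp/r³ = (8.99×10⁹)(4.16×10⁻¹⁰) / (1.48)³ = 1.154 N/C.
√(1 + 3cos²44°) = √(1 + 3·0.5174) = √2.5523 ≈ 1.5976.
E ≈ 1.154 × 1.598 = 1.843 N/C.

E ≈ 1.84 N/C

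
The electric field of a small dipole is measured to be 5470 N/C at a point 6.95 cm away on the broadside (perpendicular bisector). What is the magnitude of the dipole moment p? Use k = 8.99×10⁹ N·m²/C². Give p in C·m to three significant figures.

In the equatorial plane E = kp/r³, so p = Er³/(k).
p = (5470)·(0.0695)³ / (8.99×10⁹) = 2.043×10⁻¹⁰ C·m.

p ≈ 2.04×10⁻¹⁰ C·m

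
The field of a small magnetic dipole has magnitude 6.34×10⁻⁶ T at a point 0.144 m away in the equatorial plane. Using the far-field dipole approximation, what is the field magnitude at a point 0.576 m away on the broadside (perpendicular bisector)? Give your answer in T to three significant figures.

B ≈ 9.91×10⁻⁸ T

Dipole fields scale as 1/r³ in the far field; the geometry is the same at both points.
B₂ = B₁ · (r₁/r₂)³ = 6.34×10⁻⁶ · (0.144/0.576)³.
(r₁/r₂)³ = (0.25)³ = 0.01562.
B₂ ≈ 9.906×10⁻⁸ T.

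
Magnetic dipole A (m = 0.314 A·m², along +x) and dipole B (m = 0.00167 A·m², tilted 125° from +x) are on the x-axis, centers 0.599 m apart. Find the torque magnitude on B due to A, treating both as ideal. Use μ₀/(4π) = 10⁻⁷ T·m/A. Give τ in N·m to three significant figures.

τ ≈ 4.00×10⁻¹⁰ N·m

Dipole B is on the axis of dipole A, so B₁ there is axial: B₁ = (μ₀/4π)·2m₁/r³ along +x.
B₁ = 2(10⁻⁷)(0.314)/(0.599)³ = 2.922×10⁻⁷ T.
τ = m₂ B₁ sinθ.
τ = (0.00167)(2.922×10⁻⁷)·sin125° = 3.997×10⁻¹⁰ N·m.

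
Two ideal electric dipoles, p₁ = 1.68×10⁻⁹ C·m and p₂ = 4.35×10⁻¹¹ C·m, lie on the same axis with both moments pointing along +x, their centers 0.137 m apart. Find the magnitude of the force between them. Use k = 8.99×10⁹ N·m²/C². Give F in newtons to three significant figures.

On-axis field of dipole 1 at distance r: E = 2kp₁/r³. Force on dipole 2 is F = p₂·dE/dr (gradient along axis).
dE/dr = −6kp₁/r⁴, so |F| = 6kp₁p₂/r⁴ (attractive for aligned moments).
F = 6(8.99×10⁹)(1.68×10⁻⁹)(4.35×10⁻¹¹)/(0.137)⁴ = 1.119×10⁻⁵ N.

F ≈ 1.12×10⁻⁵ N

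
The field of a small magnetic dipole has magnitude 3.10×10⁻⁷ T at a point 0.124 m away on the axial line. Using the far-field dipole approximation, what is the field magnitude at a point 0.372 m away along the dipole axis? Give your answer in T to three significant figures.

Dipole fields scale as 1/r³ in the far field; the geometry is the same at both points.
B₂ = B₁ · (r₁/r₂)³ = 3.10×10⁻⁷ · (0.124/0.372)³.
(r₁/r₂)³ = (0.3333)³ = 0.03704.
B₂ ≈ 1.148×10⁻⁸ T.

B ≈ 1.15×10⁻⁸ T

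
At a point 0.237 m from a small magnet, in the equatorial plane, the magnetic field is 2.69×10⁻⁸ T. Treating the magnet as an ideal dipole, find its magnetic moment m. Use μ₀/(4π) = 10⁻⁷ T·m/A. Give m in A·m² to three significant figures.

m ≈ 0.00358 A·m²

In the equatorial plane B = (μ₀/4π)·m/r³, so m = Br³·4π/(μ₀).
m = (2.69×10⁻⁸)·(0.237)³ / (10⁻⁷) = 0.003581 A·m².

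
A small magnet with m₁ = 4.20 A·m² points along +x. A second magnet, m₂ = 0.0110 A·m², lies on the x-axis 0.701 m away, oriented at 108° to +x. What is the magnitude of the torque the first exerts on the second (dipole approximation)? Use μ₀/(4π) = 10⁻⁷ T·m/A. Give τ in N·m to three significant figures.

Dipole B is on the axis of dipole A, so B₁ there is axial: B₁ = (μ₀/4π)·2m₁/r³ along +x.
B₁ = 2(10⁻⁷)(4.20)/(0.701)³ = 2.439×10⁻⁶ T.
τ = m₂ B₁ sinθ.
τ = (0.0110)(2.439×10⁻⁶)·sin108° = 2.551×10⁻⁸ N·m.

τ ≈ 2.55×10⁻⁸ N·m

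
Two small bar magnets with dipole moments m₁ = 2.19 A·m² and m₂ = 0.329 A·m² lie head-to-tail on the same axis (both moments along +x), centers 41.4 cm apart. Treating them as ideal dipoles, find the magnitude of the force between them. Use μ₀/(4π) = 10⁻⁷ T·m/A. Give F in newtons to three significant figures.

On-axis B of dipole 1: B = (μ₀/4π)·2m₁/r³. Force on dipole 2: F = m₂·dB/dr.
dB/dr = −(μ₀/4π)·6m₁/r⁴, so |F| = (μ₀/4π)·6m₁m₂/r⁴.
F = 6(10⁻⁷)(2.19)(0.329)/(0.414)⁴ = 1.472×10⁻⁵ N.

F ≈ 1.47×10⁻⁵ N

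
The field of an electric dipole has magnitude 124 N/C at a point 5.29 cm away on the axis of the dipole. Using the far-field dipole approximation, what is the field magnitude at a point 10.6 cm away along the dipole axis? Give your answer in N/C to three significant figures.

Dipole fields scale as 1/r³ in the far field; the geometry is the same at both points.
E₂ = E₁ · (r₁/r₂)³ = 124 · (5.29/10.6)³.
(r₁/r₂)³ = (0.4991)³ = 0.1243.
E₂ ≈ 15.41 N/C.

E ≈ 15.4 N/C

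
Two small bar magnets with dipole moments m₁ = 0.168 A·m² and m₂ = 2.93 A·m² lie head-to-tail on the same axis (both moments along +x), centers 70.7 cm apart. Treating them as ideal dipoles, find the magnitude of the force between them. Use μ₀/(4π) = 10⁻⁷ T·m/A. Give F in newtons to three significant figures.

On-axis B of dipole 1: B = (μ₀/4π)·2m₁/r³. Force on dipole 2: F = m₂·dB/dr.
dB/dr = −(μ₀/4π)·6m₁/r⁴, so |F| = (μ₀/4π)·6m₁m₂/r⁴.
F = 6(10⁻⁷)(0.168)(2.93)/(0.707)⁴ = 1.182×10⁻⁶ N.

F ≈ 1.18×10⁻⁶ N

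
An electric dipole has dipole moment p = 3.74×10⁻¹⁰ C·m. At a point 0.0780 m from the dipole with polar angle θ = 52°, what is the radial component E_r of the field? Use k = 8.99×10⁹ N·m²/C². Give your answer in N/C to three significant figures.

E_r ≈ 8720 N/C

For a dipole, E_r = (2kp cosθ)/r³.
kp/r³ = (8.99×10⁹)(3.74×10⁻¹⁰)/(0.0780)³ = 7085 N/C.
E_r = 2·7085·cos52° = 8724 N/C.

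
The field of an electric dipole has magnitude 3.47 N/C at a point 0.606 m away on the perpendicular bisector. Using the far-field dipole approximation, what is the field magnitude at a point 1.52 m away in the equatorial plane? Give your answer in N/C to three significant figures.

Dipole fields scale as 1/r³ in the far field; the geometry is the same at both points.
E₂ = E₁ · (r₁/r₂)³ = 3.47 · (0.606/1.52)³.
(r₁/r₂)³ = (0.3987)³ = 0.06337.
E₂ ≈ 0.2199 N/C.

E ≈ 0.220 N/C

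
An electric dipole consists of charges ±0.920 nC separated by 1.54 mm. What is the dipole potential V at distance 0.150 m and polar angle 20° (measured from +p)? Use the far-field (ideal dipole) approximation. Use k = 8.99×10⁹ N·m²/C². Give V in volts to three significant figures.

V ≈ 0.532 V

Dipole moment p = qd = (9.20×10⁻¹⁰ C)(0.00154 m) = 1.417×10⁻¹² C·m.
The dipole potential is V = kp cosθ / r².
V = (8.99×10⁹)(1.417×10⁻¹²)·cos20° / (0.150)² = 0.5320 V.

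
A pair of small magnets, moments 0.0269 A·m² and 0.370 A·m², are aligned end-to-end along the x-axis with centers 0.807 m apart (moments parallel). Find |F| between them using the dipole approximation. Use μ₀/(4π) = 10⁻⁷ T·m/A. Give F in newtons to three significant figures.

F ≈ 1.41×10⁻⁸ N

On-axis B of dipole 1: B = (μ₀/4π)·2m₁/r³. Force on dipole 2: F = m₂·dB/dr.
dB/dr = −(μ₀/4π)·6m₁/r⁴, so |F| = (μ₀/4π)·6m₁m₂/r⁴.
F = 6(10⁻⁷)(0.0269)(0.370)/(0.807)⁴ = 1.408×10⁻⁸ N.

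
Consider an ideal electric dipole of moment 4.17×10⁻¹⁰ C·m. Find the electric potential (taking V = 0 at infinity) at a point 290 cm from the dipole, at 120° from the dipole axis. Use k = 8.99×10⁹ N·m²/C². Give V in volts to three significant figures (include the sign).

The dipole potential is V = kp cosθ / r².
V = (8.99×10⁹)(4.17×10⁻¹⁰)·cos120° / (2.90)² = -0.2229 V.

V ≈ -0.223 V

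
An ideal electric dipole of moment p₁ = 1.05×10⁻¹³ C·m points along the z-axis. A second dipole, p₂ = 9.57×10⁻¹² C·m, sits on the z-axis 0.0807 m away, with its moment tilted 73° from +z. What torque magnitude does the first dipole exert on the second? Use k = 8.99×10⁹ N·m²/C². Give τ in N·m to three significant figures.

The second dipole sits on the axis of the first, so the field there is axial: E₁ = 2kp₁/r³ along +z.
E₁ = 2(8.99×10⁹)(1.05×10⁻¹³)/(0.0807)³ = 3.592 N/C.
Torque on the second dipole: τ = p₂ E₁ sinθ.
τ = (9.57×10⁻¹²)(3.592)·sin73° = 3.288×10⁻¹¹ N·m.

τ ≈ 3.29×10⁻¹¹ N·m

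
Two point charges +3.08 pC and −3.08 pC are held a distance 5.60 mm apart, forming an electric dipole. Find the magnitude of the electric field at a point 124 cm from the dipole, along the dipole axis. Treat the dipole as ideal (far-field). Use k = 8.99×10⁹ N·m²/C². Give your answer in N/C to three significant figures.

Dipole moment p = qd = (3.08×10⁻¹² C)(0.00560 m) = 1.725×10⁻¹⁴ C·m.
On the dipole axis E = 2kp/r³.
E = 2·(8.99×10⁹)(1.725×10⁻¹⁴) / (1.24)³ = 1.627×10⁻⁴ N/C.

E ≈ 1.63×10⁻⁴ N/C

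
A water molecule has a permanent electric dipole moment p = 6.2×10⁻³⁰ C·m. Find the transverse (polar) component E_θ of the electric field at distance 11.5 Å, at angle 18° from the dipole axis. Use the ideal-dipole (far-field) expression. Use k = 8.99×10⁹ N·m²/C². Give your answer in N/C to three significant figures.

E_θ ≈ 1.13×10⁷ N/C

For a dipole, E_θ = (kp sinθ)/r³.
kp/r³ = (8.99×10⁹)(6.20×10⁻³⁰)/(1.15×10⁻⁹)³ = 3.665×10⁷ N/C.
E_θ = 3.665×10⁷·sin18° = 1.133×10⁷ N/C.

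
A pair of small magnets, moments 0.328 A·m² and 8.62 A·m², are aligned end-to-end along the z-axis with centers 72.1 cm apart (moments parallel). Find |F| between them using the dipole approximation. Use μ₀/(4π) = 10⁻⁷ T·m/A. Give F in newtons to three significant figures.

On-axis B of dipole 1: B = (μ₀/4π)·2m₁/r³. Force on dipole 2: F = m₂·dB/dr.
dB/dr = −(μ₀/4π)·6m₁/r⁴, so |F| = (μ₀/4π)·6m₁m₂/r⁴.
F = 6(10⁻⁷)(0.328)(8.62)/(0.721)⁴ = 6.278×10⁻⁶ N.

F ≈ 6.28×10⁻⁶ N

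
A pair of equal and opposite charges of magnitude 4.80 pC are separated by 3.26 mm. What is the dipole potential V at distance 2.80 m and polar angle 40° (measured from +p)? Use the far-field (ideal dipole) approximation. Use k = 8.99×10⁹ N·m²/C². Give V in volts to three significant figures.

V ≈ 1.37×10⁻⁵ V

Dipole moment p = qd = (4.80×10⁻¹² C)(0.00326 m) = 1.565×10⁻¹⁴ C·m.
The dipole potential is V = kp cosθ / r².
V = (8.99×10⁹)(1.565×10⁻¹⁴)·cos40° / (2.80)² = 1.375×10⁻⁵ V.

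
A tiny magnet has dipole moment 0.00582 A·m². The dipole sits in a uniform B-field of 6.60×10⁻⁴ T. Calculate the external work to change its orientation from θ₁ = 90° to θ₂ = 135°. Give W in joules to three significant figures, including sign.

W_ext = ΔU = −mB cosθ₂ + mB cosθ₁ = mB(cosθ₁ − cosθ₂).
W = (0.00582)(6.60×10⁻⁴)·(cos90° − cos135°) = (3.841×10⁻⁶)·(+0.7071) = 2.716×10⁻⁶ J.

W ≈ 2.72×10⁻⁶ J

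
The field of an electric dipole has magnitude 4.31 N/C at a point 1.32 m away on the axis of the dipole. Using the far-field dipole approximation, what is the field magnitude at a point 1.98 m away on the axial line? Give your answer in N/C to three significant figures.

Dipole fields scale as 1/r³ in the far field; the geometry is the same at both points.
E₂ = E₁ · (r₁/r₂)³ = 4.31 · (1.32/1.98)³.
(r₁/r₂)³ = (0.6667)³ = 0.2963.
E₂ ≈ 1.277 N/C.

E ≈ 1.28 N/C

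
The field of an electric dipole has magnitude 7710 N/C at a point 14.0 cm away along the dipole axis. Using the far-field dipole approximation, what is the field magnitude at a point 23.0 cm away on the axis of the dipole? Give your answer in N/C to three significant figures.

Dipole fields scale as 1/r³ in the far field; the geometry is the same at both points.
E₂ = E₁ · (r₁/r₂)³ = 7710 · (14.0/23.0)³.
(r₁/r₂)³ = (0.6087)³ = 0.2255.
E₂ ≈ 1739 N/C.

E ≈ 1740 N/C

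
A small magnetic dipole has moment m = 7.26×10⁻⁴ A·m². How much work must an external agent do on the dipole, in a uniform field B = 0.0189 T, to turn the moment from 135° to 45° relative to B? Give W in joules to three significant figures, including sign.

W_ext = ΔU = −mB cosθ₂ + mB cosθ₁ = mB(cosθ₁ − cosθ₂).
W = (7.26×10⁻⁴)(0.0189)·(cos135° − cos45°) = (1.372×10⁻⁵)·(-1.4142) = -1.940×10⁻⁵ J.

W ≈ -1.94×10⁻⁵ J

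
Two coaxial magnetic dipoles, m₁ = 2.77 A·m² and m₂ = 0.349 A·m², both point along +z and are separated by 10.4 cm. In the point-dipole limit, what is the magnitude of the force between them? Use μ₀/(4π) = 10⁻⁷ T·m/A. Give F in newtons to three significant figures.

On-axis B of dipole 1: B = (μ₀/4π)·2m₁/r³. Force on dipole 2: F = m₂·dB/dr.
dB/dr = −(μ₀/4π)·6m₁/r⁴, so |F| = (μ₀/4π)·6m₁m₂/r⁴.
F = 6(10⁻⁷)(2.77)(0.349)/(0.104)⁴ = 0.004958 N.

F ≈ 0.00496 N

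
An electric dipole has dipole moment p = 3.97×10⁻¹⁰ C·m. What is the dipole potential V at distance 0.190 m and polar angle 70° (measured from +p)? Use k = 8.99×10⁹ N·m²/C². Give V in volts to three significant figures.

V ≈ 33.8 V

The dipole potential is V = kp cosθ / r².
V = (8.99×10⁹)(3.97×10⁻¹⁰)·cos70° / (0.190)² = 33.81 V.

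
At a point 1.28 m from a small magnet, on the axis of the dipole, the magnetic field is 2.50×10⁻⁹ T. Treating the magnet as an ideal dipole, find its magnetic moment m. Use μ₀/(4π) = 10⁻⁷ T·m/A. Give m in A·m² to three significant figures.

On axis B = (μ₀/4π)·2m/r³, so m = Br³·4π/(μ₀·2).
m = (2.50×10⁻⁹)·(1.28)³ / (2·10⁻⁷) = 0.02621 A·m².

m ≈ 0.0262 A·m²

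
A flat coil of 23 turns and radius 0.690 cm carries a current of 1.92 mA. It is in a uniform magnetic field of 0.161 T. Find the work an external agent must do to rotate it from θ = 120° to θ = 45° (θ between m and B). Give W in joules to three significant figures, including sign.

m = NIA = NIπa² = 23·(0.00192)·π·(0.00690)² = 6.605×10⁻⁶ A·m².
W_ext = ΔU = −mB cosθ₂ + mB cosθ₁ = mB(cosθ₁ − cosθ₂).
W = (6.605×10⁻⁶)(0.161)·(cos120° − cos45°) = (1.063×10⁻⁶)·(-1.2071) = -1.284×10⁻⁶ J.

W ≈ -1.28×10⁻⁶ J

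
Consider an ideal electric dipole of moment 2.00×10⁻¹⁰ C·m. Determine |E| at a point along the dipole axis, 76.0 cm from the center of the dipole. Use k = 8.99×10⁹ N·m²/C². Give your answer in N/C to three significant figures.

E ≈ 8.19 N/C

On the dipole axis E = 2kp/r³.
E = 2·(8.99×10⁹)(2.00×10⁻¹⁰) / (0.760)³ = 8.192 N/C.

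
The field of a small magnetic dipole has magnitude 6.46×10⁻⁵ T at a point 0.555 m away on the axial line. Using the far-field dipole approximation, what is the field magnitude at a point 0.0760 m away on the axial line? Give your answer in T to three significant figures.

Dipole fields scale as 1/r³ in the far field; the geometry is the same at both points.
B₂ = B₁ · (r₁/r₂)³ = 6.46×10⁻⁵ · (0.555/0.0760)³.
(r₁/r₂)³ = (7.303)³ = 389.4.
B₂ ≈ 0.02516 T.

B ≈ 0.0252 T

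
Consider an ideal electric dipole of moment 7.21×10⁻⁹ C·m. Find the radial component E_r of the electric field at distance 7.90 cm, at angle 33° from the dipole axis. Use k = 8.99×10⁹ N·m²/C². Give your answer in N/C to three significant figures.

For a dipole, E_r = (2kp cosθ)/r³.
kp/r³ = (8.99×10⁹)(7.21×10⁻⁹)/(0.0790)³ = 1.315×10⁵ N/C.
E_r = 2·1.315×10⁵·cos33° = 2.205×10⁵ N/C.

E_r ≈ 2.21×10⁵ N/C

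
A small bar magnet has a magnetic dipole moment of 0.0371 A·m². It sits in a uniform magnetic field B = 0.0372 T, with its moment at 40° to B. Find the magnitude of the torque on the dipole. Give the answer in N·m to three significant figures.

τ ≈ 8.87×10⁻⁴ N·m

Torque on a magnetic dipole: τ = mB sinθ.
τ = (0.0371)(0.0372)·sin40° = 8.871×10⁻⁴ N·m.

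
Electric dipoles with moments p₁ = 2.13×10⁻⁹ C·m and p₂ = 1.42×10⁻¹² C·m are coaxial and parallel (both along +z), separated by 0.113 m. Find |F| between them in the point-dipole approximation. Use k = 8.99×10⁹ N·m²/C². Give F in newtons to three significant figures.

F ≈ 1.00×10⁻⁶ N

On-axis field of dipole 1 at distance r: E = 2kp₁/r³. Force on dipole 2 is F = p₂·dE/dr (gradient along axis).
dE/dr = −6kp₁/r⁴, so |F| = 6kp₁p₂/r⁴ (attractive for aligned moments).
F = 6(8.99×10⁹)(2.13×10⁻⁹)(1.42×10⁻¹²)/(0.113)⁴ = 1.001×10⁻⁶ N.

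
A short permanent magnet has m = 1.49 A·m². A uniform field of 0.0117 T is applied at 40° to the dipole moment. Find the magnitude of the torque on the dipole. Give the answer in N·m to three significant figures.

τ ≈ 0.0112 N·m

Torque on a magnetic dipole: τ = mB sinθ.
τ = (1.49)(0.0117)·sin40° = 0.01121 N·m.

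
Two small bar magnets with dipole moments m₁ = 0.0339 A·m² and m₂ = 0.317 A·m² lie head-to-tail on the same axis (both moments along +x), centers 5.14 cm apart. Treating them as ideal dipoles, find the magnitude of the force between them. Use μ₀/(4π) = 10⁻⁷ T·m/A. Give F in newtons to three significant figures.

On-axis B of dipole 1: B = (μ₀/4π)·2m₁/r³. Force on dipole 2: F = m₂·dB/dr.
dB/dr = −(μ₀/4π)·6m₁/r⁴, so |F| = (μ₀/4π)·6m₁m₂/r⁴.
F = 6(10⁻⁷)(0.0339)(0.317)/(0.0514)⁴ = 9.238×10⁻⁴ N.

F ≈ 9.24×10⁻⁴ N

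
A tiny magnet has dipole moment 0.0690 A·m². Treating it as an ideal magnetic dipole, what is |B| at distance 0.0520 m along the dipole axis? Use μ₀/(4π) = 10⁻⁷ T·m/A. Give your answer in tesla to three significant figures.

B ≈ 9.81×10⁻⁵ T

On axis B = (μ₀/4π)·2m/r³.
B = 2·(10⁻⁷)·(0.0690) / (0.0520)³ = 9.815×10⁻⁵ T.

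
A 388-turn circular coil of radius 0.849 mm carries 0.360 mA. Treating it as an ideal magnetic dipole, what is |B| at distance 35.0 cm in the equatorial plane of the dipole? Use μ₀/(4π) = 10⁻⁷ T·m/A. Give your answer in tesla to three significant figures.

B ≈ 7.38×10⁻¹³ T

m = NIA = NIπa² = 388·(3.60×10⁻⁴)·π·(8.49×10⁻⁴)² = 3.163×10⁻⁷ A·m².
In the equatorial plane B = (μ₀/4π)·m/r³ (half the axial value).
B = (10⁻⁷)·(3.163×10⁻⁷) / (0.350)³ = 7.377×10⁻¹³ T.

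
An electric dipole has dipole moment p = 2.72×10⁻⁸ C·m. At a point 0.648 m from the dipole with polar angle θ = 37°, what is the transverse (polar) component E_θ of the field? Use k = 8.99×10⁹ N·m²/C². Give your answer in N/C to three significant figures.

For a dipole, E_θ = (kp sinθ)/r³.
kp/r³ = (8.99×10⁹)(2.72×10⁻⁸)/(0.648)³ = 898.7 N/C.
E_θ = 898.7·sin37° = 540.8 N/C.

E_θ ≈ 541 N/C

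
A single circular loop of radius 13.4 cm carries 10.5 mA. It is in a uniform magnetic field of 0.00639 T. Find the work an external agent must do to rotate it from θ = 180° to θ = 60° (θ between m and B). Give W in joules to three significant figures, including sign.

Magnetic moment m = IA = Iπa² = (0.0105)·π·(0.134)² = 5.923×10⁻⁴ A·m².
W_ext = ΔU = −mB cosθ₂ + mB cosθ₁ = mB(cosθ₁ − cosθ₂).
W = (5.923×10⁻⁴)(0.00639)·(cos180° − cos60°) = (3.785×10⁻⁶)·(-1.5000) = -5.677×10⁻⁶ J.

W ≈ -5.68×10⁻⁶ J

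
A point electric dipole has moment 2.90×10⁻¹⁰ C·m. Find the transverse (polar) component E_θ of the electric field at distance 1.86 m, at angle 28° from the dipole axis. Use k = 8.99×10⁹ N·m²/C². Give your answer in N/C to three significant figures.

For a dipole, E_θ = (kp sinθ)/r³.
kp/r³ = (8.99×10⁹)(2.90×10⁻¹⁰)/(1.86)³ = 0.4052 N/C.
E_θ = 0.4052·sin28° = 0.1902 N/C.

E_θ ≈ 0.190 N/C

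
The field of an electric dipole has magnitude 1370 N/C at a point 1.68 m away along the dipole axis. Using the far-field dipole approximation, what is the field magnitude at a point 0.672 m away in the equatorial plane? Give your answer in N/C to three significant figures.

E ≈ 1.07×10⁴ N/C

Dipole fields scale as 1/r³ in the far field.
The axial field is twice the equatorial field at the same r, so the geometry factor is 1/2.
E₂ = E₁ · (1/2) · (r₁/r₂)³ = 1370 · 0.5 · (1.68/0.672)³.
(r₁/r₂)³ = (2.5)³ = 15.62.
E₂ ≈ 1.070×10⁴ N/C.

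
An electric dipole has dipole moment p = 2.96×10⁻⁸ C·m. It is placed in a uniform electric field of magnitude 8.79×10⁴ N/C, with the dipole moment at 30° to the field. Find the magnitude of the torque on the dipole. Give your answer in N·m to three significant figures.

τ ≈ 0.00130 N·m

Torque on an electric dipole: τ = pE sinθ.
τ = (2.96×10⁻⁸)(8.79×10⁴)·sin30° = 0.001301 N·m.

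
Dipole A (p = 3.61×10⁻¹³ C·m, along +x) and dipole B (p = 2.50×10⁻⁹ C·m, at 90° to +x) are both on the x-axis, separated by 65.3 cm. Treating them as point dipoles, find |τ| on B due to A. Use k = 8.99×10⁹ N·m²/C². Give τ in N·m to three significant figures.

The second dipole sits on the axis of the first, so the field there is axial: E₁ = 2kp₁/r³ along +x.
E₁ = 2(8.99×10⁹)(3.61×10⁻¹³)/(0.653)³ = 0.02331 N/C.
Torque on the second dipole: τ = p₂ E₁ sinθ.
τ = (2.50×10⁻⁹)(0.02331)·sin90° = 5.828×10⁻¹¹ N·m.

τ ≈ 5.83×10⁻¹¹ N·m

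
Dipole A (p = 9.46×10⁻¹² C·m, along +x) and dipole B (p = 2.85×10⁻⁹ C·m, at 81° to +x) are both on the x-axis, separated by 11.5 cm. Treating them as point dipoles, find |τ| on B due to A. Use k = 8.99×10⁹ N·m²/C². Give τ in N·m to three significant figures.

τ ≈ 3.15×10⁻⁷ N·m

The second dipole sits on the axis of the first, so the field there is axial: E₁ = 2kp₁/r³ along +x.
E₁ = 2(8.99×10⁹)(9.46×10⁻¹²)/(0.115)³ = 111.8 N/C.
Torque on the second dipole: τ = p₂ E₁ sinθ.
τ = (2.85×10⁻⁹)(111.8)·sin81° = 3.148×10⁻⁷ N·m.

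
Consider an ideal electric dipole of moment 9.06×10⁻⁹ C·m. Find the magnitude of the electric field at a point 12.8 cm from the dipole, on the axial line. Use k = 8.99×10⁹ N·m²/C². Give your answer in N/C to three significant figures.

On the dipole axis E = 2kp/r³.
E = 2·(8.99×10⁹)(9.06×10⁻⁹) / (0.128)³ = 7.768×10⁴ N/C.

E ≈ 7.77×10⁴ N/C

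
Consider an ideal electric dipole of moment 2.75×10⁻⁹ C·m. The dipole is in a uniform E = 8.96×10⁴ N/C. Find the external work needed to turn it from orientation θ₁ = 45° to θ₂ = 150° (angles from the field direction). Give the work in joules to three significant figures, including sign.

W_ext = ΔU = U(θ₂) − U(θ₁) = −pE cosθ₂ − (−pE cosθ₁) = pE(cosθ₁ − cosθ₂).
W = (2.75×10⁻⁹)(8.96×10⁴)·(cos45° − cos150°) = (2.464×10⁻⁴)·(+1.5731) = 3.876×10⁻⁴ J.

W ≈ 3.88×10⁻⁴ J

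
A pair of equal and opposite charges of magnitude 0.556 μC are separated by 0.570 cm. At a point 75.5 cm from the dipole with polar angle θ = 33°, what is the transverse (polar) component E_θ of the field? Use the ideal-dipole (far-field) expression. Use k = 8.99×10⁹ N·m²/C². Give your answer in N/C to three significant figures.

E_θ ≈ 36.1 N/C

Dipole moment p = qd = (5.56×10⁻⁷ C)(0.00570 m) = 3.169×10⁻⁹ C·m.
For a dipole, E_θ = (kp sinθ)/r³.
kp/r³ = (8.99×10⁹)(3.169×10⁻⁹)/(0.755)³ = 66.20 N/C.
E_θ = 66.20·sin33° = 36.05 N/C.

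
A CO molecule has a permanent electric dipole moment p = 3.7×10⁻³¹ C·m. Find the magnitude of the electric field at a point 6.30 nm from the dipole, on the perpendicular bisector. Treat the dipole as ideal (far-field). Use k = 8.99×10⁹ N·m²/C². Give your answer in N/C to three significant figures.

In the equatorial plane E = kp/r³.
E = (8.99×10⁹)(3.70×10⁻³¹) / (6.30×10⁻⁹)³ = 1.330×10⁴ N/C.

E ≈ 1.33×10⁴ N/C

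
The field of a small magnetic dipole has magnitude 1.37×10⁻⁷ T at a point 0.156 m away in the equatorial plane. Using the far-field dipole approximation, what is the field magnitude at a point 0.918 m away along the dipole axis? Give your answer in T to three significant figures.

Dipole fields scale as 1/r³ in the far field.
The axial field is twice the equatorial field at the same r, so the geometry factor is 2/1.
B₂ = B₁ · (2/1) · (r₁/r₂)³ = 1.37×10⁻⁷ · 2 · (0.156/0.918)³.
(r₁/r₂)³ = (0.1699)³ = 0.004907.
B₂ ≈ 1.345×10⁻⁹ T.

B ≈ 1.34×10⁻⁹ T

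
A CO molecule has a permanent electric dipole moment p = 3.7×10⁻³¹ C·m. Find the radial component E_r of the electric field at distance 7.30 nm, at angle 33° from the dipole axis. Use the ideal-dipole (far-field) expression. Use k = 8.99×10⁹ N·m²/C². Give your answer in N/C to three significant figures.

E_r ≈ 1.43×10⁴ N/C

For a dipole, E_r = (2kp cosθ)/r³.
kp/r³ = (8.99×10⁹)(3.70×10⁻³¹)/(7.30×10⁻⁹)³ = 8551 N/C.
E_r = 2·8551·cos33° = 1.434×10⁴ N/C.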